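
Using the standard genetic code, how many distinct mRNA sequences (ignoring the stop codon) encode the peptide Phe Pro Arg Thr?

Phe: 2 codons.
Pro: 4 codons.
Arg: 6 codons.
Thr: 4 codons.
2 × 4 × 6 × 4 = 192.

192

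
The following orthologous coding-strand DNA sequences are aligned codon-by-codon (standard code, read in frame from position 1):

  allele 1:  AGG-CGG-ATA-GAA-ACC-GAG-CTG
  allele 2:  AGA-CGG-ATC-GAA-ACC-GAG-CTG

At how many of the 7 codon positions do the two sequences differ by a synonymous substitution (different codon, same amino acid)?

Codon 1: AGG Arg / AGA Arg — synonymous.
Codon 2: CGG Arg / CGG Arg — identical.
Codon 3: ATA Ile / ATC Ile — synonymous.
Codon 4: GAA Glu / GAA Glu — identical.
Codon 5: ACC Thr / ACC Thr — identical.
Codon 6: GAG Glu / GAG Glu — identical.
Codon 7: CTG Leu / CTG Leu — identical.
Synonymous differences: 2.

2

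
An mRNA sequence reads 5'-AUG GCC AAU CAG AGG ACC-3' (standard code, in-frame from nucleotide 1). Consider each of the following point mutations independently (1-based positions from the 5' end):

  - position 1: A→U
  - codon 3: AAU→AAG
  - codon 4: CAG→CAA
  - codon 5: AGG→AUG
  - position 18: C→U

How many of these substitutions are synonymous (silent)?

2

Codon 1: AUG (Met) → UUG (Leu) — missense.
Codon 3: AAU (Asn) → AAG (Lys) — missense.
Codon 4: CAG (Gln) → CAA (Gln) — synonymous.
Codon 5: AGG (Arg) → AUG (Met) — missense.
Codon 6: ACC (Thr) → ACU (Thr) — synonymous.
Synonymous: 2 of 5.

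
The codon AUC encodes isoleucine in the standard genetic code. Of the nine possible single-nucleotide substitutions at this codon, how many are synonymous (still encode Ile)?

Position 1: none → 0 synonymous.
Position 2: none → 0 synonymous.
Position 3: AUU, AUA → 2 synonymous.
Total: 0 + 0 + 2 = 2.

2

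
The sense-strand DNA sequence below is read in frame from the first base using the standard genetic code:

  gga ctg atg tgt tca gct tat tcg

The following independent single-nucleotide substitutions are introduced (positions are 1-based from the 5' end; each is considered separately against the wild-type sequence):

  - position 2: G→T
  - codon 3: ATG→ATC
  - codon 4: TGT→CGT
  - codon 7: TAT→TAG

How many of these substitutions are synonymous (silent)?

Codon 1: GGA (Gly) → GTA (Val) — missense.
Codon 3: ATG (Met) → ATC (Ile) — missense.
Codon 4: TGT (Cys) → CGT (Arg) — missense.
Codon 7: TAT (Tyr) → TAG (Stop) — nonsense.
Synonymous: 0 of 4.

0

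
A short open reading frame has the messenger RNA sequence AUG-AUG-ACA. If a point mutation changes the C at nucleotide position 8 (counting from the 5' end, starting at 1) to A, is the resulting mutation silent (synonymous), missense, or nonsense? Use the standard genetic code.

Position 8 falls in codon 3: ACA → Thr.
After the substitution the codon is AAA → Lys.
Thr ≠ Lys, so this is a missense mutation.

missense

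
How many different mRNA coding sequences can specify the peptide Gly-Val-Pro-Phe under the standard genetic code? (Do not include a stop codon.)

128

Gly: 4 codons.
Val: 4 codons.
Pro: 4 codons.
Phe: 2 codons.
4 × 4 × 4 × 2 = 128.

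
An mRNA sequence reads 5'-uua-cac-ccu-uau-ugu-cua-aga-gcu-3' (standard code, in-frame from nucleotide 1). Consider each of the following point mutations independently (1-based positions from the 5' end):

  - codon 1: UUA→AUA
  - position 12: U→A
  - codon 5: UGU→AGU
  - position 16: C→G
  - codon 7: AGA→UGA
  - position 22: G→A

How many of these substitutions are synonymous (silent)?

Codon 1: UUA (Leu) → AUA (Ile) — missense.
Codon 4: UAU (Tyr) → UAA (Stop) — nonsense.
Codon 5: UGU (Cys) → AGU (Ser) — missense.
Codon 6: CUA (Leu) → GUA (Val) — missense.
Codon 7: AGA (Arg) → UGA (Stop) — nonsense.
Codon 8: GCU (Ala) → ACU (Thr) — missense.
Synonymous: 0 of 6.

0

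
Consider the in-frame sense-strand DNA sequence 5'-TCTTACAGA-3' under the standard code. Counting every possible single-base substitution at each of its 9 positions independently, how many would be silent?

Codon 1 (TCT, Ser): 3 synonymous substitutions.
Codon 2 (TAC, Tyr): 1 synonymous substitution.
Codon 3 (AGA, Arg): 2 synonymous substitutions.
Total: 3 + 1 + 2 = 6.

6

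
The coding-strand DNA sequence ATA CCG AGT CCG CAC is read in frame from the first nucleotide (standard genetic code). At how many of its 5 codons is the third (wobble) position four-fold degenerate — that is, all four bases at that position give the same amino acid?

Codon 1 ATA (Ile): third position 3-fold.
Codon 2 CCG (Pro): third position 4-fold.
Codon 3 AGT (Ser): third position 2-fold.
Codon 4 CCG (Pro): third position 4-fold.
Codon 5 CAC (His): third position 2-fold.
Four-fold degenerate third positions: 2.

2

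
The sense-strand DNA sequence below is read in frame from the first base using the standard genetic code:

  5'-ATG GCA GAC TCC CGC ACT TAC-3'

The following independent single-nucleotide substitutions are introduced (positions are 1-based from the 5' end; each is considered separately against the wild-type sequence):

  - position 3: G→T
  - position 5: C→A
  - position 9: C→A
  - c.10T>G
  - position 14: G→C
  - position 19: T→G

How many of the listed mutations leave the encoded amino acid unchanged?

0

Codon 1: ATG (Met) → ATT (Ile) — missense.
Codon 2: GCA (Ala) → GAA (Glu) — missense.
Codon 3: GAC (Asp) → GAA (Glu) — missense.
Codon 4: TCC (Ser) → GCC (Ala) — missense.
Codon 5: CGC (Arg) → CCC (Pro) — missense.
Codon 7: TAC (Tyr) → GAC (Asp) — missense.
Synonymous: 0 of 6.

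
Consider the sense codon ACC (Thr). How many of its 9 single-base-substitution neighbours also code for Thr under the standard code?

3

Position 1: none → 0 synonymous.
Position 2: none → 0 synonymous.
Position 3: ACU, ACA, ACG → 3 synonymous.
Total: 0 + 0 + 3 = 3.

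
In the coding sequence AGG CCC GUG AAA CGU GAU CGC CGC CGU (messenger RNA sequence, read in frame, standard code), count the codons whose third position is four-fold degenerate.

6

Codon 1 AGG (Arg): third position 2-fold.
Codon 2 CCC (Pro): third position 4-fold.
Codon 3 GUG (Val): third position 4-fold.
Codon 4 AAA (Lys): third position 2-fold.
Codon 5 CGU (Arg): third position 4-fold.
Codon 6 GAU (Asp): third position 2-fold.
Codon 7 CGC (Arg): third position 4-fold.
Codon 8 CGC (Arg): third position 4-fold.
Codon 9 CGU (Arg): third position 4-fold.
Four-fold degenerate third positions: 6.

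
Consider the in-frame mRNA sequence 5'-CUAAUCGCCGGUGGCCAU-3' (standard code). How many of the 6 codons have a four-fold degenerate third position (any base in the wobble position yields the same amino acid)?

Codon 1 CUA (Leu): third position 4-fold.
Codon 2 AUC (Ile): third position 3-fold.
Codon 3 GCC (Ala): third position 4-fold.
Codon 4 GGU (Gly): third position 4-fold.
Codon 5 GGC (Gly): third position 4-fold.
Codon 6 CAU (His): third position 2-fold.
Four-fold degenerate third positions: 4.

4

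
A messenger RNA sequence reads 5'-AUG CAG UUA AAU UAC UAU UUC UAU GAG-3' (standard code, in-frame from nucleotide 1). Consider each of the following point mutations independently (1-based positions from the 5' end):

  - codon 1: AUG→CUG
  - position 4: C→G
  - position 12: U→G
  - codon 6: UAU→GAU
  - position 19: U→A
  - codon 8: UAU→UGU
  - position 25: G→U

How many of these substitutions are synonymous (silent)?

Codon 1: AUG (Met) → CUG (Leu) — missense.
Codon 2: CAG (Gln) → GAG (Glu) — missense.
Codon 4: AAU (Asn) → AAG (Lys) — missense.
Codon 6: UAU (Tyr) → GAU (Asp) — missense.
Codon 7: UUC (Phe) → AUC (Ile) — missense.
Codon 8: UAU (Tyr) → UGU (Cys) — missense.
Codon 9: GAG (Glu) → UAG (Stop) — nonsense.
Synonymous: 0 of 7.

0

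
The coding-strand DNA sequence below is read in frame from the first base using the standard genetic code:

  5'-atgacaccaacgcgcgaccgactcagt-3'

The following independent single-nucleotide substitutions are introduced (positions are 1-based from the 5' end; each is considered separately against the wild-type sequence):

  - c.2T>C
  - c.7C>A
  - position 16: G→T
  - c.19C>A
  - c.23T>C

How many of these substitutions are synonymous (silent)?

1

Codon 1: ATG (Met) → ACG (Thr) — missense.
Codon 3: CCA (Pro) → ACA (Thr) — missense.
Codon 6: GAC (Asp) → TAC (Tyr) — missense.
Codon 7: CGA (Arg) → AGA (Arg) — synonymous.
Codon 8: CTC (Leu) → CCC (Pro) — missense.
Synonymous: 1 of 5.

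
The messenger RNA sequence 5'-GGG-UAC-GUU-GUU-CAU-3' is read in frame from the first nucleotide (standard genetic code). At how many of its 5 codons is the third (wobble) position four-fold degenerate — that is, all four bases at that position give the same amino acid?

3

Codon 1 GGG (Gly): third position 4-fold.
Codon 2 UAC (Tyr): third position 2-fold.
Codon 3 GUU (Val): third position 4-fold.
Codon 4 GUU (Val): third position 4-fold.
Codon 5 CAU (His): third position 2-fold.
Four-fold degenerate third positions: 3.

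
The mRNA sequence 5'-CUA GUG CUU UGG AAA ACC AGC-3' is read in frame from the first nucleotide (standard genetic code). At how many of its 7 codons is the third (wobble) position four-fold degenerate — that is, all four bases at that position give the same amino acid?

4

Codon 1 CUA (Leu): third position 4-fold.
Codon 2 GUG (Val): third position 4-fold.
Codon 3 CUU (Leu): third position 4-fold.
Codon 4 UGG (Trp): third position 1-fold.
Codon 5 AAA (Lys): third position 2-fold.
Codon 6 ACC (Thr): third position 4-fold.
Codon 7 AGC (Ser): third position 2-fold.
Four-fold degenerate third positions: 4.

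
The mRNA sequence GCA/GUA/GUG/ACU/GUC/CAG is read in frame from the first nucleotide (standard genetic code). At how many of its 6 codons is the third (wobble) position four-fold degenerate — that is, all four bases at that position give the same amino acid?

5

Codon 1 GCA (Ala): third position 4-fold.
Codon 2 GUA (Val): third position 4-fold.
Codon 3 GUG (Val): third position 4-fold.
Codon 4 ACU (Thr): third position 4-fold.
Codon 5 GUC (Val): third position 4-fold.
Codon 6 CAG (Gln): third position 2-fold.
Four-fold degenerate third positions: 5.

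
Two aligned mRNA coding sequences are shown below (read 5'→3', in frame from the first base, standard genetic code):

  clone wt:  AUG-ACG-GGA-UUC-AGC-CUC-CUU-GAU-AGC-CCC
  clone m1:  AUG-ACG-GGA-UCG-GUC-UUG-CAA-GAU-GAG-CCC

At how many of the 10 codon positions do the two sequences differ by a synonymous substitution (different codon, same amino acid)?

1

Codon 1: AUG Met / AUG Met — identical.
Codon 2: ACG Thr / ACG Thr — identical.
Codon 3: GGA Gly / GGA Gly — identical.
Codon 4: UUC Phe / UCG Ser — nonsynonymous.
Codon 5: AGC Ser / GUC Val — nonsynonymous.
Codon 6: CUC Leu / UUG Leu — synonymous.
Codon 7: CUU Leu / CAA Gln — nonsynonymous.
Codon 8: GAU Asp / GAU Asp — identical.
Codon 9: AGC Ser / GAG Glu — nonsynonymous.
Codon 10: CCC Pro / CCC Pro — identical.
Synonymous differences: 1.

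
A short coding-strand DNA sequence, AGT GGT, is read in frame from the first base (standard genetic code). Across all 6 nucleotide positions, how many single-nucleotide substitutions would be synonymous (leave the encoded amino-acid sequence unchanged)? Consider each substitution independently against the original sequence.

4

Codon 1 (AGT, Ser): 1 synonymous substitution.
Codon 2 (GGT, Gly): 3 synonymous substitutions.
Total: 1 + 3 = 4.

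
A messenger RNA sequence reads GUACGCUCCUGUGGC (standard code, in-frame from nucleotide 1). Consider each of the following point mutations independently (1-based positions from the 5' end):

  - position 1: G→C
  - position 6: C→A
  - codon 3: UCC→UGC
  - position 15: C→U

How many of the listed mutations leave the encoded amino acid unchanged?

2

Codon 1: GUA (Val) → CUA (Leu) — missense.
Codon 2: CGC (Arg) → CGA (Arg) — synonymous.
Codon 3: UCC (Ser) → UGC (Cys) — missense.
Codon 5: GGC (Gly) → GGU (Gly) — synonymous.
Synonymous: 2 of 4.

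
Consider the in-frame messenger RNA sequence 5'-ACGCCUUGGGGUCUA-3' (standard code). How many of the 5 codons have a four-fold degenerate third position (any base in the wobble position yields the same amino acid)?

4

Codon 1 ACG (Thr): third position 4-fold.
Codon 2 CCU (Pro): third position 4-fold.
Codon 3 UGG (Trp): third position 1-fold.
Codon 4 GGU (Gly): third position 4-fold.
Codon 5 CUA (Leu): third position 4-fold.
Four-fold degenerate third positions: 4.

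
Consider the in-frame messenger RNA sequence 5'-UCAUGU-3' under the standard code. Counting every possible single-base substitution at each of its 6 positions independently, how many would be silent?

Codon 1 (UCA, Ser): 3 synonymous substitutions.
Codon 2 (UGU, Cys): 1 synonymous substitution.
Total: 3 + 1 = 4.

4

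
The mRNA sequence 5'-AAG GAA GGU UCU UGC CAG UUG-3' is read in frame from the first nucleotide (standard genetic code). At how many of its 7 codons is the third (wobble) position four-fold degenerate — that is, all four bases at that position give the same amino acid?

2

Codon 1 AAG (Lys): third position 2-fold.
Codon 2 GAA (Glu): third position 2-fold.
Codon 3 GGU (Gly): third position 4-fold.
Codon 4 UCU (Ser): third position 4-fold.
Codon 5 UGC (Cys): third position 2-fold.
Codon 6 CAG (Gln): third position 2-fold.
Codon 7 UUG (Leu): third position 2-fold.
Four-fold degenerate third positions: 2.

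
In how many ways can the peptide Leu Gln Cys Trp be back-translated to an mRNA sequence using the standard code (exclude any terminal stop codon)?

24

Leu: 6 codons.
Gln: 2 codons.
Cys: 2 codons.
Trp: 1 codon.
6 × 2 × 2 × 1 = 24.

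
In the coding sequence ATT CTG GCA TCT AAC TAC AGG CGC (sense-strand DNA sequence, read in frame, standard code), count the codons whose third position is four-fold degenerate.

4

Codon 1 ATT (Ile): third position 3-fold.
Codon 2 CTG (Leu): third position 4-fold.
Codon 3 GCA (Ala): third position 4-fold.
Codon 4 TCT (Ser): third position 4-fold.
Codon 5 AAC (Asn): third position 2-fold.
Codon 6 TAC (Tyr): third position 2-fold.
Codon 7 AGG (Arg): third position 2-fold.
Codon 8 CGC (Arg): third position 4-fold.
Four-fold degenerate third positions: 4.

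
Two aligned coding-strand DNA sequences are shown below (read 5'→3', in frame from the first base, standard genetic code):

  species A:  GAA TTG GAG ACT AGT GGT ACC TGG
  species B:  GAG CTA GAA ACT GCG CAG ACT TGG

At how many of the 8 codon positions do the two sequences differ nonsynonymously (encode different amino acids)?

2

Codon 1: GAA Glu / GAG Glu — synonymous.
Codon 2: TTG Leu / CTA Leu — synonymous.
Codon 3: GAG Glu / GAA Glu — synonymous.
Codon 4: ACT Thr / ACT Thr — identical.
Codon 5: AGT Ser / GCG Ala — nonsynonymous.
Codon 6: GGT Gly / CAG Gln — nonsynonymous.
Codon 7: ACC Thr / ACT Thr — synonymous.
Codon 8: TGG Trp / TGG Trp — identical.
Nonsynonymous differences: 2.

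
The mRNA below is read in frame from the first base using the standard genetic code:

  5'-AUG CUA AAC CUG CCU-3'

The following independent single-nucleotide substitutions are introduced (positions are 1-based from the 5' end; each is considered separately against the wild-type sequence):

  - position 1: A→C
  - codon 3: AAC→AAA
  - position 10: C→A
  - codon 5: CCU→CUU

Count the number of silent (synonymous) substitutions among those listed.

Codon 1: AUG (Met) → CUG (Leu) — missense.
Codon 3: AAC (Asn) → AAA (Lys) — missense.
Codon 4: CUG (Leu) → AUG (Met) — missense.
Codon 5: CCU (Pro) → CUU (Leu) — missense.
Synonymous: 0 of 4.

0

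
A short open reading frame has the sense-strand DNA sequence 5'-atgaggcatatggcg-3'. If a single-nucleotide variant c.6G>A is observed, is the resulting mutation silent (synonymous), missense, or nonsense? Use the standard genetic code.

silent

Position 6 falls in codon 2: AGG → Arg.
After the substitution the codon is AGA → Arg.
Both encode Arg, so the change is synonymous.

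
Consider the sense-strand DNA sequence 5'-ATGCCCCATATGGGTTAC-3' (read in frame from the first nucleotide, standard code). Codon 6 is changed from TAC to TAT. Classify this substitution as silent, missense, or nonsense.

Position 18 falls in codon 6: TAC → Tyr.
After the substitution the codon is TAT → Tyr.
Both encode Tyr, so the change is synonymous.

silent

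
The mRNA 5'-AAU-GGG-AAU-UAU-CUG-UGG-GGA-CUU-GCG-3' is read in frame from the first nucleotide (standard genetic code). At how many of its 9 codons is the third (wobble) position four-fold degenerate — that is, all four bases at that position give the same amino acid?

5

Codon 1 AAU (Asn): third position 2-fold.
Codon 2 GGG (Gly): third position 4-fold.
Codon 3 AAU (Asn): third position 2-fold.
Codon 4 UAU (Tyr): third position 2-fold.
Codon 5 CUG (Leu): third position 4-fold.
Codon 6 UGG (Trp): third position 1-fold.
Codon 7 GGA (Gly): third position 4-fold.
Codon 8 CUU (Leu): third position 4-fold.
Codon 9 GCG (Ala): third position 4-fold.
Four-fold degenerate third positions: 5.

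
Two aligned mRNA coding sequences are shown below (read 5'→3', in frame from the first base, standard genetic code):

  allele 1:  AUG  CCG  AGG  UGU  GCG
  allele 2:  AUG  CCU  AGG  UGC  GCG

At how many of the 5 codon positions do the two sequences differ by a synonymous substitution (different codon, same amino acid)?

2

Codon 1: AUG Met / AUG Met — identical.
Codon 2: CCG Pro / CCU Pro — synonymous.
Codon 3: AGG Arg / AGG Arg — identical.
Codon 4: UGU Cys / UGC Cys — synonymous.
Codon 5: GCG Ala / GCG Ala — identical.
Synonymous differences: 2.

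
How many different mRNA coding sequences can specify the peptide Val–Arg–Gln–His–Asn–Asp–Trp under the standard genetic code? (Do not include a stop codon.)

384

Val: 4 codons.
Arg: 6 codons.
Gln: 2 codons.
His: 2 codons.
Asn: 2 codons.
Asp: 2 codons.
Trp: 1 codon.
4 × 6 × 2 × 2 × 2 × 2 × 1 = 384.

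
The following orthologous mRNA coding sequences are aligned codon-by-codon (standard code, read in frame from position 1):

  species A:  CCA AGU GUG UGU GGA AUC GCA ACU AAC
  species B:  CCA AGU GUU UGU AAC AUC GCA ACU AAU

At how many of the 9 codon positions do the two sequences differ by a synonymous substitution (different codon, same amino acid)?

Codon 1: CCA Pro / CCA Pro — identical.
Codon 2: AGU Ser / AGU Ser — identical.
Codon 3: GUG Val / GUU Val — synonymous.
Codon 4: UGU Cys / UGU Cys — identical.
Codon 5: GGA Gly / AAC Asn — nonsynonymous.
Codon 6: AUC Ile / AUC Ile — identical.
Codon 7: GCA Ala / GCA Ala — identical.
Codon 8: ACU Thr / ACU Thr — identical.
Codon 9: AAC Asn / AAU Asn — synonymous.
Synonymous differences: 2.

2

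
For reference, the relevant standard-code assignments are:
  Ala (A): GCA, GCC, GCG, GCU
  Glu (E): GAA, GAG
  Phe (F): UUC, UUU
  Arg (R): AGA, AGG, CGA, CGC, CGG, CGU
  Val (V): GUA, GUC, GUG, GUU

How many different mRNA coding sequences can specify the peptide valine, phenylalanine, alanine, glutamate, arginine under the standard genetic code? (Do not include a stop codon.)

Val: 4 codons.
Phe: 2 codons.
Ala: 4 codons.
Glu: 2 codons.
Arg: 6 codons.
4 × 2 × 4 × 2 × 6 = 384.

384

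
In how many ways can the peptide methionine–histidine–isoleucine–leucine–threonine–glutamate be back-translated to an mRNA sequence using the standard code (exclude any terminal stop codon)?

288

Met: 1 codon.
His: 2 codons.
Ile: 3 codons.
Leu: 6 codons.
Thr: 4 codons.
Glu: 2 codons.
1 × 2 × 3 × 6 × 4 × 2 = 288.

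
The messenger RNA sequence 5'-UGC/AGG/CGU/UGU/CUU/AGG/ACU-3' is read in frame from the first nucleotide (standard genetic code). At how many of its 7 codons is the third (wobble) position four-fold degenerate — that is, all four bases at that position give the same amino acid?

Codon 1 UGC (Cys): third position 2-fold.
Codon 2 AGG (Arg): third position 2-fold.
Codon 3 CGU (Arg): third position 4-fold.
Codon 4 UGU (Cys): third position 2-fold.
Codon 5 CUU (Leu): third position 4-fold.
Codon 6 AGG (Arg): third position 2-fold.
Codon 7 ACU (Thr): third position 4-fold.
Four-fold degenerate third positions: 3.

3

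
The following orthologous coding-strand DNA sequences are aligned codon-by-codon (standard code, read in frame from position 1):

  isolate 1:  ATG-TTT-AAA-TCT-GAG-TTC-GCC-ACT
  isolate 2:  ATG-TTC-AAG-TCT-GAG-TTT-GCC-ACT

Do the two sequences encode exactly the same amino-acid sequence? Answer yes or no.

Codon 1: ATG Met / ATG Met — identical.
Codon 2: TTT Phe / TTC Phe — synonymous.
Codon 3: AAA Lys / AAG Lys — synonymous.
Codon 4: TCT Ser / TCT Ser — identical.
Codon 5: GAG Glu / GAG Glu — identical.
Codon 6: TTC Phe / TTT Phe — synonymous.
Codon 7: GCC Ala / GCC Ala — identical.
Codon 8: ACT Thr / ACT Thr — identical.
Nonsynonymous differences: 0 → same protein.

yes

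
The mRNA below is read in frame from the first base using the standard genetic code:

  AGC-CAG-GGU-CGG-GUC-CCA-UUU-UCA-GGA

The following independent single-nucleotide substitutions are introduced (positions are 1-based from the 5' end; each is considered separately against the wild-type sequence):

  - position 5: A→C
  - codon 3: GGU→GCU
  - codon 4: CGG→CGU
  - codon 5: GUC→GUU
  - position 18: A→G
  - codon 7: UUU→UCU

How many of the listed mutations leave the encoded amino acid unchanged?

Codon 2: CAG (Gln) → CCG (Pro) — missense.
Codon 3: GGU (Gly) → GCU (Ala) — missense.
Codon 4: CGG (Arg) → CGU (Arg) — synonymous.
Codon 5: GUC (Val) → GUU (Val) — synonymous.
Codon 6: CCA (Pro) → CCG (Pro) — synonymous.
Codon 7: UUU (Phe) → UCU (Ser) — missense.
Synonymous: 3 of 6.

3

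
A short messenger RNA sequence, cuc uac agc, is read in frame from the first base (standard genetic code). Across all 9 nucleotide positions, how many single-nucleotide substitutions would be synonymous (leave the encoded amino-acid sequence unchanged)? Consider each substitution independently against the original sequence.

Codon 1 (CUC, Leu): 3 synonymous substitutions.
Codon 2 (UAC, Tyr): 1 synonymous substitution.
Codon 3 (AGC, Ser): 1 synonymous substitution.
Total: 3 + 1 + 1 = 5.

5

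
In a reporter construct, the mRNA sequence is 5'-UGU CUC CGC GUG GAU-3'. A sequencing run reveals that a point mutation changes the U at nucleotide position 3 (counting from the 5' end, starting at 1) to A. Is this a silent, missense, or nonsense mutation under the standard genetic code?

Position 3 falls in codon 1: UGU → Cys.
After the substitution the codon is UGA → Stop.
The new codon is a stop codon, so this is a nonsense mutation.

nonsense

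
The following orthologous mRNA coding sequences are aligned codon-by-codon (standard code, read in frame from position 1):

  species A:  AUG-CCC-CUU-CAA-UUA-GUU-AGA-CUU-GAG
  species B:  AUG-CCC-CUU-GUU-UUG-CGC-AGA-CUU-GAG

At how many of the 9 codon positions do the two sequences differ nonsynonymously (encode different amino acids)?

2

Codon 1: AUG Met / AUG Met — identical.
Codon 2: CCC Pro / CCC Pro — identical.
Codon 3: CUU Leu / CUU Leu — identical.
Codon 4: CAA Gln / GUU Val — nonsynonymous.
Codon 5: UUA Leu / UUG Leu — synonymous.
Codon 6: GUU Val / CGC Arg — nonsynonymous.
Codon 7: AGA Arg / AGA Arg — identical.
Codon 8: CUU Leu / CUU Leu — identical.
Codon 9: GAG Glu / GAG Glu — identical.
Nonsynonymous differences: 2.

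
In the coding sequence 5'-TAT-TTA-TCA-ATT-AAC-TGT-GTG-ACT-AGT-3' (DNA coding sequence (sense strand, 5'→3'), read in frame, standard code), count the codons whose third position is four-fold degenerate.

Codon 1 TAT (Tyr): third position 2-fold.
Codon 2 TTA (Leu): third position 2-fold.
Codon 3 TCA (Ser): third position 4-fold.
Codon 4 ATT (Ile): third position 3-fold.
Codon 5 AAC (Asn): third position 2-fold.
Codon 6 TGT (Cys): third position 2-fold.
Codon 7 GTG (Val): third position 4-fold.
Codon 8 ACT (Thr): third position 4-fold.
Codon 9 AGT (Ser): third position 2-fold.
Four-fold degenerate third positions: 3.

3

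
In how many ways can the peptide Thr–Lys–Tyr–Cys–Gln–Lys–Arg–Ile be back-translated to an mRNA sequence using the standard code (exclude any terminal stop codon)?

Thr: 4 codons.
Lys: 2 codons.
Tyr: 2 codons.
Cys: 2 codons.
Gln: 2 codons.
Lys: 2 codons.
Arg: 6 codons.
Ile: 3 codons.
4 × 2 × 2 × 2 × 2 × 2 × 6 × 3 = 2304.

2304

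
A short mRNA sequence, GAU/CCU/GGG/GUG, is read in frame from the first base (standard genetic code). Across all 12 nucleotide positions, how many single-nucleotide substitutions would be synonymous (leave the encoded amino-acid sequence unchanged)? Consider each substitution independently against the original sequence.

Codon 1 (GAU, Asp): 1 synonymous substitution.
Codon 2 (CCU, Pro): 3 synonymous substitutions.
Codon 3 (GGG, Gly): 3 synonymous substitutions.
Codon 4 (GUG, Val): 3 synonymous substitutions.
Total: 1 + 3 + 3 + 3 = 10.

10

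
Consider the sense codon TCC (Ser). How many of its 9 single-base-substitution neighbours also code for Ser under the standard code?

3

Position 1: none → 0 synonymous.
Position 2: none → 0 synonymous.
Position 3: TCT, TCA, TCG → 3 synonymous.
Total: 0 + 0 + 3 = 3.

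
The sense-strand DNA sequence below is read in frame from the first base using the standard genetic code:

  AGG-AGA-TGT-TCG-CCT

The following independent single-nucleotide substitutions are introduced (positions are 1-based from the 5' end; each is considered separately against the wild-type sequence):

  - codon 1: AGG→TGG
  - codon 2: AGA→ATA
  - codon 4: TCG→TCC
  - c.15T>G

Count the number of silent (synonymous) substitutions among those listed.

2

Codon 1: AGG (Arg) → TGG (Trp) — missense.
Codon 2: AGA (Arg) → ATA (Ile) — missense.
Codon 4: TCG (Ser) → TCC (Ser) — synonymous.
Codon 5: CCT (Pro) → CCG (Pro) — synonymous.
Synonymous: 2 of 4.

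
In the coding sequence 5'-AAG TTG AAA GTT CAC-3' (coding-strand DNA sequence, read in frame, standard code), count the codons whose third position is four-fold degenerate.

1

Codon 1 AAG (Lys): third position 2-fold.
Codon 2 TTG (Leu): third position 2-fold.
Codon 3 AAA (Lys): third position 2-fold.
Codon 4 GTT (Val): third position 4-fold.
Codon 5 CAC (His): third position 2-fold.
Four-fold degenerate third positions: 1.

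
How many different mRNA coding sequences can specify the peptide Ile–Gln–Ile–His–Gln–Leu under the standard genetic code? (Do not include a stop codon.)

Ile: 3 codons.
Gln: 2 codons.
Ile: 3 codons.
His: 2 codons.
Gln: 2 codons.
Leu: 6 codons.
3 × 2 × 3 × 2 × 2 × 6 = 432.

432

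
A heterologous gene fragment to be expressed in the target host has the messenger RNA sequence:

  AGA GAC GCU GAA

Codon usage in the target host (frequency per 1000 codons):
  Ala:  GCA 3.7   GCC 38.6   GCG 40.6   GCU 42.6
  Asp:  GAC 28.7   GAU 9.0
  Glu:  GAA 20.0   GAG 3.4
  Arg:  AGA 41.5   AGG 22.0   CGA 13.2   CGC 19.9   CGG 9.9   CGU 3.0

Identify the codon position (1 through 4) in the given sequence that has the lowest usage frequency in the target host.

4

Codon 1 AGA (Arg): 41.5 per 1000.
Codon 2 GAC (Asp): 28.7 per 1000.
Codon 3 GCU (Ala): 42.6 per 1000.
Codon 4 GAA (Glu): 20.0 per 1000.
Lowest frequency is 20.0 at codon 4.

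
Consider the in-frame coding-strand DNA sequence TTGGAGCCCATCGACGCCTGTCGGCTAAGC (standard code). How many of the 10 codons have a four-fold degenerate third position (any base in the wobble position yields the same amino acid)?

Codon 1 TTG (Leu): third position 2-fold.
Codon 2 GAG (Glu): third position 2-fold.
Codon 3 CCC (Pro): third position 4-fold.
Codon 4 ATC (Ile): third position 3-fold.
Codon 5 GAC (Asp): third position 2-fold.
Codon 6 GCC (Ala): third position 4-fold.
Codon 7 TGT (Cys): third position 2-fold.
Codon 8 CGG (Arg): third position 4-fold.
Codon 9 CTA (Leu): third position 4-fold.
Codon 10 AGC (Ser): third position 2-fold.
Four-fold degenerate third positions: 4.

4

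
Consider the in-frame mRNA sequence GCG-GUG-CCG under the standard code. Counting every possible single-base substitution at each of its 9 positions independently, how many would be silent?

Codon 1 (GCG, Ala): 3 synonymous substitutions.
Codon 2 (GUG, Val): 3 synonymous substitutions.
Codon 3 (CCG, Pro): 3 synonymous substitutions.
Total: 3 + 3 + 3 = 9.

9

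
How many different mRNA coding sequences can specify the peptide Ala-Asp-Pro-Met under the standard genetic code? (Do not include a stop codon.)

Ala: 4 codons.
Asp: 2 codons.
Pro: 4 codons.
Met: 1 codon.
4 × 2 × 4 × 1 = 32.

32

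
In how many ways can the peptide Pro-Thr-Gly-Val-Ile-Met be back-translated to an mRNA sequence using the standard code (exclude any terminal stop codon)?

Pro: 4 codons.
Thr: 4 codons.
Gly: 4 codons.
Val: 4 codons.
Ile: 3 codons.
Met: 1 codon.
4 × 4 × 4 × 4 × 3 × 1 = 768.

768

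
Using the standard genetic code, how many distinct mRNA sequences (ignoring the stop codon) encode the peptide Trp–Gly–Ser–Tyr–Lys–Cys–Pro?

Trp: 1 codon.
Gly: 4 codons.
Ser: 6 codons.
Tyr: 2 codons.
Lys: 2 codons.
Cys: 2 codons.
Pro: 4 codons.
1 × 4 × 6 × 2 × 2 × 2 × 4 = 768.

768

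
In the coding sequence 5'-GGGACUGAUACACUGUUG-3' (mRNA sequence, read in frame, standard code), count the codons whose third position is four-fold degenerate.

Codon 1 GGG (Gly): third position 4-fold.
Codon 2 ACU (Thr): third position 4-fold.
Codon 3 GAU (Asp): third position 2-fold.
Codon 4 ACA (Thr): third position 4-fold.
Codon 5 CUG (Leu): third position 4-fold.
Codon 6 UUG (Leu): third position 2-fold.
Four-fold degenerate third positions: 4.

4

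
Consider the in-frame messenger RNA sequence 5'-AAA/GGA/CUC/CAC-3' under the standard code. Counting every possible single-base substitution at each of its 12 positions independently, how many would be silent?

8

Codon 1 (AAA, Lys): 1 synonymous substitution.
Codon 2 (GGA, Gly): 3 synonymous substitutions.
Codon 3 (CUC, Leu): 3 synonymous substitutions.
Codon 4 (CAC, His): 1 synonymous substitution.
Total: 1 + 3 + 3 + 1 = 8.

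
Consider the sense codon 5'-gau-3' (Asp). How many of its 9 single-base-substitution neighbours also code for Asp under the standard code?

1

Position 1: none → 0 synonymous.
Position 2: none → 0 synonymous.
Position 3: GAC → 1 synonymous.
Total: 0 + 0 + 1 = 1.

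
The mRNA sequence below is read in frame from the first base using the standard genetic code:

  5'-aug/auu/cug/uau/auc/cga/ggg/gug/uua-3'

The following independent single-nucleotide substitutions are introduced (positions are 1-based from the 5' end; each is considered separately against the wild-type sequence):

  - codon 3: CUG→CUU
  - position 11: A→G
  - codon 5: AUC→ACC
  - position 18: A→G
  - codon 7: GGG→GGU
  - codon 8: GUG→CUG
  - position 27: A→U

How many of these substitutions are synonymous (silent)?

3

Codon 3: CUG (Leu) → CUU (Leu) — synonymous.
Codon 4: UAU (Tyr) → UGU (Cys) — missense.
Codon 5: AUC (Ile) → ACC (Thr) — missense.
Codon 6: CGA (Arg) → CGG (Arg) — synonymous.
Codon 7: GGG (Gly) → GGU (Gly) — synonymous.
Codon 8: GUG (Val) → CUG (Leu) — missense.
Codon 9: UUA (Leu) → UUU (Phe) — missense.
Synonymous: 3 of 7.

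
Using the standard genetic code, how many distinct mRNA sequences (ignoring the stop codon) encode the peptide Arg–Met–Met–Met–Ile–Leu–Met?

108

Arg: 6 codons.
Met: 1 codon.
Met: 1 codon.
Met: 1 codon.
Ile: 3 codons.
Leu: 6 codons.
Met: 1 codon.
6 × 1 × 1 × 1 × 3 × 6 × 1 = 108.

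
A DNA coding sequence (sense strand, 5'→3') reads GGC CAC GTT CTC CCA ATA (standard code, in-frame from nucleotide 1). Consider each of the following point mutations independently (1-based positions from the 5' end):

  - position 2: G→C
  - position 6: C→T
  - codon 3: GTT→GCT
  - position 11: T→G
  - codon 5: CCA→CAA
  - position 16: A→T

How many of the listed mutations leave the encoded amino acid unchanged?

Codon 1: GGC (Gly) → GCC (Ala) — missense.
Codon 2: CAC (His) → CAT (His) — synonymous.
Codon 3: GTT (Val) → GCT (Ala) — missense.
Codon 4: CTC (Leu) → CGC (Arg) — missense.
Codon 5: CCA (Pro) → CAA (Gln) — missense.
Codon 6: ATA (Ile) → TTA (Leu) — missense.
Synonymous: 1 of 6.

1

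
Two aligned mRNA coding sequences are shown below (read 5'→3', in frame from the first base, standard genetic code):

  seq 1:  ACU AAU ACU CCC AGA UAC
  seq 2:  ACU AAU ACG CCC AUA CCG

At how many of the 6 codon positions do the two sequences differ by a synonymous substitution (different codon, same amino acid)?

1

Codon 1: ACU Thr / ACU Thr — identical.
Codon 2: AAU Asn / AAU Asn — identical.
Codon 3: ACU Thr / ACG Thr — synonymous.
Codon 4: CCC Pro / CCC Pro — identical.
Codon 5: AGA Arg / AUA Ile — nonsynonymous.
Codon 6: UAC Tyr / CCG Pro — nonsynonymous.
Synonymous differences: 1.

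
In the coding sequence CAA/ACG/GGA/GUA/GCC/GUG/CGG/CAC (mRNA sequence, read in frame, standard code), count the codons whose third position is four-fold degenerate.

6

Codon 1 CAA (Gln): third position 2-fold.
Codon 2 ACG (Thr): third position 4-fold.
Codon 3 GGA (Gly): third position 4-fold.
Codon 4 GUA (Val): third position 4-fold.
Codon 5 GCC (Ala): third position 4-fold.
Codon 6 GUG (Val): third position 4-fold.
Codon 7 CGG (Arg): third position 4-fold.
Codon 8 CAC (His): third position 2-fold.
Four-fold degenerate third positions: 6.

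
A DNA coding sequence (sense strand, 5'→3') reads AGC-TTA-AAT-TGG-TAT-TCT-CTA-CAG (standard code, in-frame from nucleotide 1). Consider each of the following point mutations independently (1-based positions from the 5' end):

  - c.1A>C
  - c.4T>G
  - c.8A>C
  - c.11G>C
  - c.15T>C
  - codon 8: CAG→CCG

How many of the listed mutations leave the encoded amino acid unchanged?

1

Codon 1: AGC (Ser) → CGC (Arg) — missense.
Codon 2: TTA (Leu) → GTA (Val) — missense.
Codon 3: AAT (Asn) → ACT (Thr) — missense.
Codon 4: TGG (Trp) → TCG (Ser) — missense.
Codon 5: TAT (Tyr) → TAC (Tyr) — synonymous.
Codon 8: CAG (Gln) → CCG (Pro) — missense.
Synonymous: 1 of 6.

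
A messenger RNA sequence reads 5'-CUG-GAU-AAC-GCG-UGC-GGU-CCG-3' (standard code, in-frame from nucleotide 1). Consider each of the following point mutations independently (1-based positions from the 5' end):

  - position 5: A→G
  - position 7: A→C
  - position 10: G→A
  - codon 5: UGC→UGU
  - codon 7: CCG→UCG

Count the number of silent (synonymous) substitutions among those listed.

1

Codon 2: GAU (Asp) → GGU (Gly) — missense.
Codon 3: AAC (Asn) → CAC (His) — missense.
Codon 4: GCG (Ala) → ACG (Thr) — missense.
Codon 5: UGC (Cys) → UGU (Cys) — synonymous.
Codon 7: CCG (Pro) → UCG (Ser) — missense.
Synonymous: 1 of 5.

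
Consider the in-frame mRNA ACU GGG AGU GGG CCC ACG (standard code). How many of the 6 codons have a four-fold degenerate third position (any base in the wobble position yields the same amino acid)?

Codon 1 ACU (Thr): third position 4-fold.
Codon 2 GGG (Gly): third position 4-fold.
Codon 3 AGU (Ser): third position 2-fold.
Codon 4 GGG (Gly): third position 4-fold.
Codon 5 CCC (Pro): third position 4-fold.
Codon 6 ACG (Thr): third position 4-fold.
Four-fold degenerate third positions: 5.

5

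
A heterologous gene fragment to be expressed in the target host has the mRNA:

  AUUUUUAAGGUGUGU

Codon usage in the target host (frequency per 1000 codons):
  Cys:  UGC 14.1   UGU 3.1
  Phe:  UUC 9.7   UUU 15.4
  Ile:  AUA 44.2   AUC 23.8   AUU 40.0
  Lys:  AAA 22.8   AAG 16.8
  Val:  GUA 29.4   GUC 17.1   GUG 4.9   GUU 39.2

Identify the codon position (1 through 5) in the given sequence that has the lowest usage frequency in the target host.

5

Codon 1 AUU (Ile): 40.0 per 1000.
Codon 2 UUU (Phe): 15.4 per 1000.
Codon 3 AAG (Lys): 16.8 per 1000.
Codon 4 GUG (Val): 4.9 per 1000.
Codon 5 UGU (Cys): 3.1 per 1000.
Lowest frequency is 3.1 at codon 5.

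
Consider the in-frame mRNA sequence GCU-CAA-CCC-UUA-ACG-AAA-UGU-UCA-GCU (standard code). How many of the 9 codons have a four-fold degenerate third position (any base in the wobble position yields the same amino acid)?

5

Codon 1 GCU (Ala): third position 4-fold.
Codon 2 CAA (Gln): third position 2-fold.
Codon 3 CCC (Pro): third position 4-fold.
Codon 4 UUA (Leu): third position 2-fold.
Codon 5 ACG (Thr): third position 4-fold.
Codon 6 AAA (Lys): third position 2-fold.
Codon 7 UGU (Cys): third position 2-fold.
Codon 8 UCA (Ser): third position 4-fold.
Codon 9 GCU (Ala): third position 4-fold.
Four-fold degenerate third positions: 5.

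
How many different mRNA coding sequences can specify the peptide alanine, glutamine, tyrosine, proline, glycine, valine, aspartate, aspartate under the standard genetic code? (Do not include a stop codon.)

4096

Ala: 4 codons.
Gln: 2 codons.
Tyr: 2 codons.
Pro: 4 codons.
Gly: 4 codons.
Val: 4 codons.
Asp: 2 codons.
Asp: 2 codons.
4 × 2 × 2 × 4 × 4 × 4 × 2 × 2 = 4096.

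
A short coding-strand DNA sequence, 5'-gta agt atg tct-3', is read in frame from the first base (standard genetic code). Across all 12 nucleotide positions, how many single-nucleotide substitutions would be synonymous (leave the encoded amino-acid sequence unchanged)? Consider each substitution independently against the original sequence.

Codon 1 (GTA, Val): 3 synonymous substitutions.
Codon 2 (AGT, Ser): 1 synonymous substitution.
Codon 3 (ATG, Met): 0 synonymous substitutions.
Codon 4 (TCT, Ser): 3 synonymous substitutions.
Total: 3 + 1 + 0 + 3 = 7.

7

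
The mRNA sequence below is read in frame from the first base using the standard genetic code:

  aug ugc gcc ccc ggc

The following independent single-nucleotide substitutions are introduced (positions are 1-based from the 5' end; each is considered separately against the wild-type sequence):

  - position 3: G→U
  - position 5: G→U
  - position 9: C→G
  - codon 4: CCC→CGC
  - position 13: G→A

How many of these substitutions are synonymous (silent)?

1

Codon 1: AUG (Met) → AUU (Ile) — missense.
Codon 2: UGC (Cys) → UUC (Phe) — missense.
Codon 3: GCC (Ala) → GCG (Ala) — synonymous.
Codon 4: CCC (Pro) → CGC (Arg) — missense.
Codon 5: GGC (Gly) → AGC (Ser) — missense.
Synonymous: 1 of 5.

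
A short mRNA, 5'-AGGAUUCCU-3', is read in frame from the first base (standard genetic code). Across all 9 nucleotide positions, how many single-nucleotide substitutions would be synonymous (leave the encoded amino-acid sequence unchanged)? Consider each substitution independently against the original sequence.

Codon 1 (AGG, Arg): 2 synonymous substitutions.
Codon 2 (AUU, Ile): 2 synonymous substitutions.
Codon 3 (CCU, Pro): 3 synonymous substitutions.
Total: 2 + 2 + 3 = 7.

7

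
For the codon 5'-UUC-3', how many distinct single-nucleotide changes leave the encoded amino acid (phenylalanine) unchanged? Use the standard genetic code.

Position 1: none → 0 synonymous.
Position 2: none → 0 synonymous.
Position 3: UUU → 1 synonymous.
Total: 0 + 0 + 1 = 1.

1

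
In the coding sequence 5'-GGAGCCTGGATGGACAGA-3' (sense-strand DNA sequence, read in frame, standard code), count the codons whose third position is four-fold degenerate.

Codon 1 GGA (Gly): third position 4-fold.
Codon 2 GCC (Ala): third position 4-fold.
Codon 3 TGG (Trp): third position 1-fold.
Codon 4 ATG (Met): third position 1-fold.
Codon 5 GAC (Asp): third position 2-fold.
Codon 6 AGA (Arg): third position 2-fold.
Four-fold degenerate third positions: 2.

2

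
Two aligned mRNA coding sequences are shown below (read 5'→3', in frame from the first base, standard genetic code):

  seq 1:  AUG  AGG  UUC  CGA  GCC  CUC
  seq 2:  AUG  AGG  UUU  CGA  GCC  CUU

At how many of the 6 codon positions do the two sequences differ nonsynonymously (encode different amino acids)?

0

Codon 1: AUG Met / AUG Met — identical.
Codon 2: AGG Arg / AGG Arg — identical.
Codon 3: UUC Phe / UUU Phe — synonymous.
Codon 4: CGA Arg / CGA Arg — identical.
Codon 5: GCC Ala / GCC Ala — identical.
Codon 6: CUC Leu / CUU Leu — synonymous.
Nonsynonymous differences: 0.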